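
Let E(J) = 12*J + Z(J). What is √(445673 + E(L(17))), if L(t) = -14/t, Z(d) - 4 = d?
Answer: √128797559/17 ≈ 667.58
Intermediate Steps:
Z(d) = 4 + d
E(J) = 4 + 13*J (E(J) = 12*J + (4 + J) = 4 + 13*J)
√(445673 + E(L(17))) = √(445673 + (4 + 13*(-14/17))) = √(445673 + (4 - 182/17)) = √(445673 - 114/17) = √(7576327/17) = √128797559/17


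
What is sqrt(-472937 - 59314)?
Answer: 9*I*sqrt(6571) ≈ 729.56*I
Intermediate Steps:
sqrt(-472937 - 59314) = sqrt(-532251) = 9*I*sqrt(6571)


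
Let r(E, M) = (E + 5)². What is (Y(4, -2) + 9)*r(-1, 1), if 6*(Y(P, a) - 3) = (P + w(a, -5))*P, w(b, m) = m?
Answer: 544/3 ≈ 181.33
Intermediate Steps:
r(E, M) = (5 + E)²
Y(P, a) = 3 + P*(-5 + P)/6 (Y(P, a) = 3 + ((P - 5)*P)/6 = 3 + ((-5 + P)*P)/6 = 3 + (P*(-5 + P))/6 = 3 + P*(-5 + P)/6)
(Y(4, -2) + 9)*r(-1, 1) = ((3 - ⅚*4 + (⅙)*4²) + 9)*(5 - 1)² = ((3 - 10/3 + (⅙)*16) + 9)*4² = ((3 - 10/3 + 8/3) + 9)*16 = (7/3 + 9)*16 = (34/3)*16 = 544/3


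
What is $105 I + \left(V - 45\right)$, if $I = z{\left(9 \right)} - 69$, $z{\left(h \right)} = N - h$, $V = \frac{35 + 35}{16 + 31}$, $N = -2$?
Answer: $- \frac{396845}{47} \approx -8443.5$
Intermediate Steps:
$V = \frac{70}{47} \approx 1.4894$
$z{\left(h \right)} = -2 - h$
$I = -80$ ($I = \left(-2 - 9\right) - 69 = -11 - 69 = -80$)
$105 I + \left(V - 45\right) = 105 \left(-80\right) + \left(\frac{70}{47} - 45\right) = -8400 - \frac{2045}{47} = - \frac{396845}{47}$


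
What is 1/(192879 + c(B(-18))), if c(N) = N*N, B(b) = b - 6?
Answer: 1/193455 ≈ 5.1692e-6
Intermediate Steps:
B(b) = -6 + b
c(N) = N²
1/(192879 + c(B(-18))) = 1/(192879 + (-6 - 18)²) = 1/(192879 + (-24)²) = 1/(192879 + 576) = 1/193455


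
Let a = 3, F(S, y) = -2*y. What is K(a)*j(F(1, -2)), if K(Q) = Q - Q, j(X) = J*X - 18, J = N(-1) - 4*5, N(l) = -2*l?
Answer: 0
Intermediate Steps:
J = -18 (J = -2*(-1) - 4*5 = 2 - 20 = -18)
j(X) = -18 - 18*X (j(X) = -18*X - 18 = -18 - 18*X)
K(Q) = 0
K(a)*j(F(1, -2)) = 0*(-18 - (-36)*(-2)) = 0*(-18 - 18*4) = 0*(-18 - 72) = 0*(-90) = 0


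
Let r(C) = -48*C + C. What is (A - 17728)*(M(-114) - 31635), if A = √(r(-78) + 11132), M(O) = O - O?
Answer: 560825280 - 221445*√302 ≈ 5.5698e+8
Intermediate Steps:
r(C) = -47*C
M(O) = 0
A = 7*√302 (A = √(-47*(-78) + 11132) = √(3666 + 11132) = √14798 = 7*√302 ≈ 121.65)
(A - 17728)*(M(-114) - 31635) = (7*√302 - 17728)*(0 - 31635) = (-17728 + 7*√302)*(-31635) = 560825280 - 221445*√302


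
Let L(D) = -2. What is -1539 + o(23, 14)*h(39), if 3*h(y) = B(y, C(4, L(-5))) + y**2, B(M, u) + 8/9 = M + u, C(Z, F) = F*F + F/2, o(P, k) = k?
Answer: 155273/27 ≈ 5750.9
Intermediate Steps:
C(Z, F) = F**2 + F/2 (C(Z, F) = F**2 + F*(1/2) = F**2 + F/2)
B(M, u) = -8/9 + M + u (B(M, u) = -8/9 + (M + u) = -8/9 + M + u)
h(y) = 19/27 + y/3 + y**2/3 (h(y) = ((-8/9 + y - 2*(1/2 - 2)) + y**2)/3 = ((-8/9 + y - 2*(-3/2)) + y**2)/3 = ((-8/9 + y + 3) + y**2)/3 = ((19/9 + y) + y**2)/3 = (19/9 + y + y**2)/3 = 19/27 + y/3 + y**2/3)
-1539 + o(23, 14)*h(39) = -1539 + 14*(19/27 + (1/3)*39 + (1/3)*39**2) = -1539 + 14*(19/27 + 13 + (1/3)*1521) = -1539 + 14*(19/27 + 13 + 507) = -1539 + 14*(14059/27) = -1539 + 196826/27 = 155273/27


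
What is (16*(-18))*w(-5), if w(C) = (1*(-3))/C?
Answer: -864/5 ≈ -172.80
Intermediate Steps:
w(C) = -3/C
(16*(-18))*w(-5) = (16*(-18))*(-3/(-5)) = -(-864)*(-1)/5 = -288*⅗ = -864/5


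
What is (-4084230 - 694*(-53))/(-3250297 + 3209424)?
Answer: 4047448/40873 ≈ 99.025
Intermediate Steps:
(-4084230 - 694*(-53))/(-3250297 + 3209424) = (-4084230 + 36782)/(-40873) = -4047448*(-1/40873) = 4047448/40873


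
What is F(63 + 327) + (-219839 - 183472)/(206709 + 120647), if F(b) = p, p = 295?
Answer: 96166709/327356 ≈ 293.77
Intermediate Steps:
F(b) = 295
F(63 + 327) + (-219839 - 183472)/(206709 + 120647) = 295 + (-219839 - 183472)/(206709 + 120647) = 295 - 403311/327356 = 96166709/327356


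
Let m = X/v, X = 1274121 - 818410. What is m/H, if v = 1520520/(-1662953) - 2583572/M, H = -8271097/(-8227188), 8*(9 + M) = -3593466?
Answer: 2800613402948638745606619/29886393225617356162 ≈ 93709.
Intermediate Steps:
M = -1796769/4 (M = -9 + (⅛)*(-3593466) = -9 - 1796733/4 = -1796769/4 ≈ -4.4919e+5)
H = 8271097/8227188 (H = -8271097*(-1/8227188) = 8271097/8227188 ≈ 1.0053)
X = 455711
v = 14453412032584/2987942398857 (v = 1520520/(-1662953) - 2583572/(-1796769/4) = 1520520*(-1/1662953) - 2583572*(-4/1796769) = -1520520/1662953 + 10334288/1796769 = 14453412032584/2987942398857 ≈ 4.8372)
m = 1361638218525522327/14453412032584 (m = 455711/(14453412032584/2987942398857) = 455711*(2987942398857/14453412032584) = 1361638218525522327/14453412032584 ≈ 94209.)
m/H = 1361638218525522327/(14453412032584*(8271097/8227188)) = (1361638218525522327/14453412032584)*(8227188/8271097) = 2800613402948638745606619/29886393225617356162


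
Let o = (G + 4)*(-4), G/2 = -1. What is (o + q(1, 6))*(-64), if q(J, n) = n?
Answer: 128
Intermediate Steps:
G = -2 (G = 2*(-1) = -2)
o = -8 (o = (-2 + 4)*(-4) = 2*(-4) = -8)
(o + q(1, 6))*(-64) = (-8 + 6)*(-64) = -2*(-64) = 128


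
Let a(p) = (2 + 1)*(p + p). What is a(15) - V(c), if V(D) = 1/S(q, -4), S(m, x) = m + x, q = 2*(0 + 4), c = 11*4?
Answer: 359/4 ≈ 89.750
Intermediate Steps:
c = 44
a(p) = 6*p (a(p) = 3*(2*p) = 6*p)
q = 8 (q = 2*4 = 8)
V(D) = ¼ (V(D) = 1/(8 - 4) = 1/4 = ¼)
a(15) - V(c) = 6*15 - 1*¼ = 90 - ¼ = 359/4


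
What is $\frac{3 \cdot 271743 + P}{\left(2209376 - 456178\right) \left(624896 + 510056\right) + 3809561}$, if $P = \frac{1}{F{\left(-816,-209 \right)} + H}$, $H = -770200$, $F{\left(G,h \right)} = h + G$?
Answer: $\frac{628724985524}{1534583031511809825} \approx 4.097 \cdot 10^{-7}$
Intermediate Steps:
$F{\left(G,h \right)} = G + h$
$P = - \frac{1}{771225}$ ($P = \frac{1}{\left(-816 - 209\right) - 770200} = \frac{1}{-1025 - 770200} = \frac{1}{-771225} = - \frac{1}{771225} \approx -1.2966 \cdot 10^{-6}$)
$\frac{3 \cdot 271743 + P}{\left(2209376 - 456178\right) \left(624896 + 510056\right) + 3809561} = \frac{3 \cdot 271743 - \frac{1}{771225}}{\left(2209376 - 456178\right) \left(624896 + 510056\right) + 3809561} = \frac{815229 - \frac{1}{771225}}{1753198 \cdot 1134952 + 3809561} = \frac{628724985524}{771225 \left(1989795576496 + 3809561\right)} = \frac{628724985524}{771225 \cdot 1989799386057} = \frac{628724985524}{771225} \cdot \frac{1}{1989799386057} = \frac{628724985524}{1534583031511809825}$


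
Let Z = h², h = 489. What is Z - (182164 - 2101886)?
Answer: 2158843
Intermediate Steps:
Z = 239121 (Z = 489² = 239121)
Z - (182164 - 2101886) = 239121 - (182164 - 2101886) = 239121 - 1*(-1919722) = 239121 + 1919722 = 2158843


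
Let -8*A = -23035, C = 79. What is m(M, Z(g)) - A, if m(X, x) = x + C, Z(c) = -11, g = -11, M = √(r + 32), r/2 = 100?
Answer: -22491/8 ≈ -2811.4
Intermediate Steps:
r = 200 (r = 2*100 = 200)
A = 23035/8 (A = -⅛*(-23035) = 23035/8 ≈ 2879.4)
M = 2*√58 (M = √(200 + 32) = √232 = 2*√58 ≈ 15.232)
m(X, x) = 79 + x (m(X, x) = x + 79 = 79 + x)
m(M, Z(g)) - A = (79 - 11) - 1*23035/8 = 68 - 23035/8 = -22491/8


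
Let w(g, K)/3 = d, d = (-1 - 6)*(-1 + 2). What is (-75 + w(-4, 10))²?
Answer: 9216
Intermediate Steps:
d = -7 (d = -7*1 = -7)
w(g, K) = -21 (w(g, K) = 3*(-7) = -21)
(-75 + w(-4, 10))² = (-75 - 21)² = (-96)² = 9216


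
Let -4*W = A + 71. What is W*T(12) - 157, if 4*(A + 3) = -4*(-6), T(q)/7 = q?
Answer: -1711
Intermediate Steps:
T(q) = 7*q
A = 3 (A = -3 + (-4*(-6))/4 = -3 + (¼)*24 = -3 + 6 = 3)
W = -37/2 (W = -(3 + 71)/4 = -¼*74 = -37/2 ≈ -18.500)
W*T(12) - 157 = -259*12/2 - 157 = -37/2*84 - 157 = -1554 - 157 = -1711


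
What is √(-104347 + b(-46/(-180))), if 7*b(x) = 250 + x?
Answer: I*√4600126090/210 ≈ 322.97*I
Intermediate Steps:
b(x) = 250/7 + x/7 (b(x) = (250 + x)/7 = 250/7 + x/7)
√(-104347 + b(-46/(-180))) = √(-104347 + (250/7 + (-46/(-180))/7)) = √(-104347 + (250/7 + (-46*(-1/180))/7)) = √(-104347 + (250/7 + (⅐)*(23/90))) = √(-104347 + (250/7 + 23/630)) = √(-104347 + 22523/630) = √(-65716087/630) = I*√4600126090/210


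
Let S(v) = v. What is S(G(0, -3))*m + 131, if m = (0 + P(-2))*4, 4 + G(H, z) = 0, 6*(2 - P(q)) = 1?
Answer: 305/3 ≈ 101.67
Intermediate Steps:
P(q) = 11/6 (P(q) = 2 - ⅙*1 = 2 - ⅙ = 11/6)
G(H, z) = -4 (G(H, z) = -4 + 0 = -4)
m = 22/3 (m = (0 + 11/6)*4 = (11/6)*4 = 22/3 ≈ 7.3333)
S(G(0, -3))*m + 131 = -4*22/3 + 131 = -88/3 + 131 = 305/3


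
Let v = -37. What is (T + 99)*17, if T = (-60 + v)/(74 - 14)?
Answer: 99331/60 ≈ 1655.5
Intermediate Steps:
T = -97/60 (T = (-60 - 37)/(74 - 14) = -97/60 ≈ -1.6167)
(T + 99)*17 = (-97/60 + 99)*17 = (5843/60)*17 = 99331/60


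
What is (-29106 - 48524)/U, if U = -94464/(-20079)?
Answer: -86596265/5248 ≈ -16501.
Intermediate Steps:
U = 10496/2231 (U = -94464*(-1/20079) = 10496/2231 ≈ 4.7046)
(-29106 - 48524)/U = (-29106 - 48524)/(10496/2231) = -77630*2231/10496 = -86596265/5248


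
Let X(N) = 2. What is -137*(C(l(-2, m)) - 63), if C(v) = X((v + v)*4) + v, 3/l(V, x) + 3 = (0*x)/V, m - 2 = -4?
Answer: 8494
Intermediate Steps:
m = -2 (m = 2 - 4 = -2)
l(V, x) = -1 (l(V, x) = 3/(-3 + (0*x)/V) = 3/(-3 + 0/V) = 3/(-3 + 0) = 3/(-3) = 3*(-⅓) = -1)
C(v) = 2 + v
-137*(C(l(-2, m)) - 63) = -137*((2 - 1) - 63) = -137*(1 - 63) = -137*(-62) = 8494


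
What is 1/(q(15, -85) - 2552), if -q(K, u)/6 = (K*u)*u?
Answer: -1/652802 ≈ -1.5319e-6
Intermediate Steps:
q(K, u) = -6*K*u² (q(K, u) = -6*K*u*u = -6*K*u²)
1/(q(15, -85) - 2552) = 1/(-6*15*(-85)² - 2552) = 1/(-6*15*7225 - 2552) = 1/(-650250 - 2552) = 1/(-652802) = -1/652802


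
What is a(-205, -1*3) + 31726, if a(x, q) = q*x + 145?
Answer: 32486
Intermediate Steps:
a(x, q) = 145 + q*x
a(-205, -1*3) + 31726 = (145 - 1*3*(-205)) + 31726 = (145 - 3*(-205)) + 31726 = (145 + 615) + 31726 = 760 + 31726 = 32486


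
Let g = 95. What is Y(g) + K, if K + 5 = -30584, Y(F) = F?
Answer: -30494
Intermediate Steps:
K = -30589 (K = -5 - 30584 = -30589)
Y(g) + K = 95 - 30589 = -30494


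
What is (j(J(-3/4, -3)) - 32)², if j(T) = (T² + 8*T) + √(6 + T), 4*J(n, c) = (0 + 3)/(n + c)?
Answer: 707546/625 - 1678*√145/125 ≈ 970.43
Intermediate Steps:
J(n, c) = 3/(4*(c + n)) (J(n, c) = ((0 + 3)/(n + c))/4 = (3/(c + n))/4 = 3/(4*(c + n)))
j(T) = T² + √(6 + T) + 8*T
(j(J(-3/4, -3)) - 32)² = (((3/(4*(-3 - 3/4)))² + √(6 + 3/(4*(-3 - 3/4))) + 8*(3/(4*(-3 - 3/4)))) - 32)² = (((3/(4*(-3 - 3*¼)))² + √(6 + 3/(4*(-3 - 3*¼))) + 8*(3/(4*(-3 - 3*¼)))) - 32)² = (((3/(4*(-3 - ¾)))² + √(6 + 3/(4*(-3 - ¾))) + 8*(3/(4*(-3 - ¾)))) - 32)² = (((3/(4*(-15/4)))² + √(6 + 3/(4*(-15/4))) + 8*(3/(4*(-15/4)))) - 32)² = ((((¾)*(-4/15))² + √(6 + (¾)*(-4/15)) + 8*((¾)*(-4/15))) - 32)² = (((-⅕)² + √(6 - ⅕) + 8*(-⅕)) - 32)² = ((1/25 + √(29/5) - 8/5) - 32)² = ((1/25 + √145/5 - 8/5) - 32)² = ((-39/25 + √145/5) - 32)² = (-839/25 + √145/5)²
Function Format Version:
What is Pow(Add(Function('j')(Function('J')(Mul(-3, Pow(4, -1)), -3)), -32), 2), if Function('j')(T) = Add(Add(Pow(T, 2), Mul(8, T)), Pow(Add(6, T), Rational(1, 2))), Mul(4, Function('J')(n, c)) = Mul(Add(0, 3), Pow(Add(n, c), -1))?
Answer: Add(Rational(707546, 625), Mul(Rational(-1678, 125), Pow(145, Rational(1, 2)))) ≈ 970.43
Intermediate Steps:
Function('J')(n, c) = Mul(Rational(3, 4), Pow(Add(c, n), -1)) (Function('J')(n, c) = Mul(Rational(1, 4), Mul(Add(0, 3), Pow(Add(n, c), -1))) = Mul(Rational(1, 4), Mul(3, Pow(Add(c, n), -1))) = Mul(Rational(3, 4), Pow(Add(c, n), -1)))
Function('j')(T) = Add(Pow(T, 2), Pow(Add(6, T), Rational(1, 2)), Mul(8, T))
Pow(Add(Function('j')(Function('J')(Mul(-3, Pow(4, -1)), -3)), -32), 2) = Pow(Add(Add(Pow(Mul(Rational(3, 4), Pow(Add(-3, Mul(-3, Pow(4, -1))), -1)), 2), Pow(Add(6, Mul(Rational(3, 4), Pow(Add(-3, Mul(-3, Pow(4, -1))), -1))), Rational(1, 2)), Mul(8, Mul(Rational(3, 4), Pow(Add(-3, Mul(-3, Pow(4, -1))), -1)))), -32), 2) = Pow(Add(Add(Pow(Mul(Rational(3, 4), Pow(Add(-3, Mul(-3, Rational(1, 4))), -1)), 2), Pow(Add(6, Mul(Rational(3, 4), Pow(Add(-3, Mul(-3, Rational(1, 4))), -1))), Rational(1, 2)), Mul(8, Mul(Rational(3, 4), Pow(Add(-3, Mul(-3, Rational(1, 4))), -1)))), -32), 2) = Pow(Add(Add(Pow(Mul(Rational(3, 4), Pow(Add(-3, Rational(-3, 4)), -1)), 2), Pow(Add(6, Mul(Rational(3, 4), Pow(Add(-3, Rational(-3, 4)), -1))), Rational(1, 2)), Mul(8, Mul(Rational(3, 4), Pow(Add(-3, Rational(-3, 4)), -1)))), -32), 2) = Pow(Add(Add(Pow(Mul(Rational(3, 4), Pow(Rational(-15, 4), -1)), 2), Pow(Add(6, Mul(Rational(3, 4), Pow(Rational(-15, 4), -1))), Rational(1, 2)), Mul(8, Mul(Rational(3, 4), Pow(Rational(-15, 4), -1)))), -32), 2) = Pow(Add(Add(Pow(Mul(Rational(3, 4), Rational(-4, 15)), 2), Pow(Add(6, Mul(Rational(3, 4), Rational(-4, 15))), Rational(1, 2)), Mul(8, Mul(Rational(3, 4), Rational(-4, 15)))), -32), 2) = Pow(Add(Add(Pow(Rational(-1, 5), 2), Pow(Add(6, Rational(-1, 5)), Rational(1, 2)), Mul(8, Rational(-1, 5))), -32), 2) = Pow(Add(Add(Rational(1, 25), Pow(Rational(29, 5), Rational(1, 2)), Rational(-8, 5)), -32), 2) = Pow(Add(Add(Rational(1, 25), Mul(Rational(1, 5), Pow(145, Rational(1, 2))), Rational(-8, 5)), -32), 2) = Pow(Add(Add(Rational(-39, 25), Mul(Rational(1, 5), Pow(145, Rational(1, 2)))), -32), 2) = Pow(Add(Rational(-839, 25), Mul(Rational(1, 5), Pow(145, Rational(1, 2)))), 2)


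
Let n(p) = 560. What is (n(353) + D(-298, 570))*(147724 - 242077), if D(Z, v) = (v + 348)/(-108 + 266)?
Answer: -4217484747/79 ≈ -5.3386e+7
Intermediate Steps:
D(Z, v) = 174/79 + v/158 (D(Z, v) = (348 + v)/158 = (348 + v)*(1/158) = 174/79 + v/158)
(n(353) + D(-298, 570))*(147724 - 242077) = (560 + (174/79 + (1/158)*570))*(147724 - 242077) = (560 + (174/79 + 285/79))*(-94353) = (560 + 459/79)*(-94353) = (44699/79)*(-94353) = -4217484747/79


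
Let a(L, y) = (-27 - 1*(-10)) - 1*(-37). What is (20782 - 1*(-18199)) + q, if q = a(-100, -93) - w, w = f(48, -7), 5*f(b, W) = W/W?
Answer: 195004/5 ≈ 39001.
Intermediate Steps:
f(b, W) = ⅕ (f(b, W) = (W/W)/5 = (⅕)*1 = ⅕)
w = ⅕ ≈ 0.20000
a(L, y) = 20 (a(L, y) = (-27 + 10) + 37 = -17 + 37 = 20)
q = 99/5 (q = 20 - 1*⅕ = 20 - ⅕ = 99/5 ≈ 19.800)
(20782 - 1*(-18199)) + q = (20782 - 1*(-18199)) + 99/5 = (20782 + 18199) + 99/5 = 38981 + 99/5 = 195004/5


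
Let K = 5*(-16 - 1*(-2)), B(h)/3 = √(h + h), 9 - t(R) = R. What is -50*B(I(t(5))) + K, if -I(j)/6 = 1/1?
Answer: -70 - 300*I*√3 ≈ -70.0 - 519.62*I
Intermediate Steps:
t(R) = 9 - R
I(j) = -6 (I(j) = -6/1 = -6*1 = -6)
B(h) = 3*√2*√h (B(h) = 3*√(h + h) = 3*√(2*h) = 3*(√2*√h) = 3*√2*√h)
K = -70 (K = 5*(-16 + 2) = 5*(-14) = -70)
-50*B(I(t(5))) + K = -150*√2*√(-6) - 70 = -150*√2*I*√6 - 70 = -300*I*√3 - 70 = -70 - 300*I*√3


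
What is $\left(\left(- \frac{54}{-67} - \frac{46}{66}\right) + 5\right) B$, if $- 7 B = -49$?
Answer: $\frac{79072}{2211} \approx 35.763$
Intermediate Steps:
$B = 7$ ($B = \left(- \frac{1}{7}\right) \left(-49\right) = 7$)
$\left(\left(- \frac{54}{-67} - \frac{46}{66}\right) + 5\right) B = \left(\left(- \frac{54}{-67} - \frac{46}{66}\right) + 5\right) 7 = \left(\left(\left(-54\right) \left(- \frac{1}{67}\right) - \frac{23}{33}\right) + 5\right) 7 = \left(\left(\frac{54}{67} - \frac{23}{33}\right) + 5\right) 7 = \left(\frac{241}{2211} + 5\right) 7 = \frac{11296}{2211} \cdot 7 = \frac{79072}{2211}$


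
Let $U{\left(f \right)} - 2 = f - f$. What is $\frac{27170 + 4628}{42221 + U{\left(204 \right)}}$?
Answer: $\frac{31798}{42223} \approx 0.7531$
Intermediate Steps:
$U{\left(f \right)} = 2$ ($U{\left(f \right)} = 2 + \left(f - f\right) = 2 + 0 = 2$)
$\frac{27170 + 4628}{42221 + U{\left(204 \right)}} = \frac{27170 + 4628}{42221 + 2} = \frac{31798}{42223}$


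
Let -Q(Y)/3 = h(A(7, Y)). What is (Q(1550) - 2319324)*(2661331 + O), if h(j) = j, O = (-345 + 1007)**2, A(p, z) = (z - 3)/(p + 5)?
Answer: -28760469791725/4 ≈ -7.1901e+12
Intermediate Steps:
A(p, z) = (-3 + z)/(5 + p)
O = 438244 (O = 662**2 = 438244)
Q(Y) = 3/4 - Y/4 (Q(Y) = -3*(-3 + Y)/(5 + 7) = -3*(-3 + Y)/12 = -(-3 + Y)/4 = -3*(-1/4 + Y/12) = 3/4 - Y/4)
(Q(1550) - 2319324)*(2661331 + O) = ((3/4 - 1/4*1550) - 2319324)*(2661331 + 438244) = ((3/4 - 775/2) - 2319324)*3099575 = (-1547/4 - 2319324)*3099575 = -9278843/4*3099575 = -28760469791725/4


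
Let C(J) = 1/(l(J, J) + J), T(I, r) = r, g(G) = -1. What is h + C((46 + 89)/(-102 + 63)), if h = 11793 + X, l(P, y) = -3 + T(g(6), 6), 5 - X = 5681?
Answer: 36689/6 ≈ 6114.8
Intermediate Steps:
X = -5676 (X = 5 - 1*5681 = 5 - 5681 = -5676)
l(P, y) = 3 (l(P, y) = -3 + 6 = 3)
C(J) = 1/(3 + J)
h = 6117 (h = 11793 - 5676 = 6117)
h + C((46 + 89)/(-102 + 63)) = 6117 + 1/(3 + (46 + 89)/(-102 + 63)) = 6117 + 1/(3 + 135/(-39)) = 6117 + 1/(3 + 135*(-1/39)) = 6117 + 1/(3 - 45/13) = 6117 + 1/(-6/13) = 6117 - 13/6 = 36689/6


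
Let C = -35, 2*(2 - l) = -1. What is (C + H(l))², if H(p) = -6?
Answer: 1681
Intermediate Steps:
l = 5/2 (l = 2 - ½*(-1) = 2 + ½ = 5/2 ≈ 2.5000)
(C + H(l))² = (-35 - 6)² = (-41)² = 1681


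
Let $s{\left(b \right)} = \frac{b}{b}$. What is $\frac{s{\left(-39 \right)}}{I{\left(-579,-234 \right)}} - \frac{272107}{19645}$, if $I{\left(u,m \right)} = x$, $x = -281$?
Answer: $- \frac{76481712}{5520245} \approx -13.855$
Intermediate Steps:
$s{\left(b \right)} = 1$
$I{\left(u,m \right)} = -281$
$\frac{s{\left(-39 \right)}}{I{\left(-579,-234 \right)}} - \frac{272107}{19645} = 1 \frac{1}{-281} - \frac{272107}{19645} = 1 \left(- \frac{1}{281}\right) - \frac{272107}{19645} = - \frac{1}{281} - \frac{272107}{19645} = - \frac{76481712}{5520245}$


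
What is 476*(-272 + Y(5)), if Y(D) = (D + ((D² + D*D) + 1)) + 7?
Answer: -99484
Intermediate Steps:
Y(D) = 8 + D + 2*D² (Y(D) = (D + ((D² + D²) + 1)) + 7 = (D + (2*D² + 1)) + 7 = (D + (1 + 2*D²)) + 7 = (1 + D + 2*D²) + 7 = 8 + D + 2*D²)
476*(-272 + Y(5)) = 476*(-272 + (8 + 5 + 2*5²)) = 476*(-272 + (8 + 5 + 2*25)) = 476*(-272 + (8 + 5 + 50)) = 476*(-272 + 63) = 476*(-209) = -99484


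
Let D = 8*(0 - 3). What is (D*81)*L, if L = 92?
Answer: -178848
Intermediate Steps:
D = -24 (D = 8*(-3) = -24)
(D*81)*L = -24*81*92 = -1944*92 = -178848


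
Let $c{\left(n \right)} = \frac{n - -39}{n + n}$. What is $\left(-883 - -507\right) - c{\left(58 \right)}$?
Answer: $- \frac{43713}{116} \approx -376.84$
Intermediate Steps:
$c{\left(n \right)} = \frac{39 + n}{2 n}$ ($c{\left(n \right)} = \frac{n + 39}{2 n} = \left(39 + n\right) \frac{1}{2 n} = \frac{39 + n}{2 n}$)
$\left(-883 - -507\right) - c{\left(58 \right)} = \left(-883 - -507\right) - \frac{39 + 58}{2 \cdot 58} = \left(-883 + 507\right) - \frac{1}{2} \cdot \frac{1}{58} \cdot 97 = -376 - \frac{97}{116} = - \frac{43713}{116}$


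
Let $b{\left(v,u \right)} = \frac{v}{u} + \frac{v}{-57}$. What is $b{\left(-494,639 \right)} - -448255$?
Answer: $\frac{286439989}{639} \approx 4.4826 \cdot 10^{5}$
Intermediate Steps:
$b{\left(v,u \right)} = - \frac{v}{57} + \frac{v}{u}$ ($b{\left(v,u \right)} = \frac{v}{u} + v \left(- \frac{1}{57}\right) = \frac{v}{u} - \frac{v}{57} = - \frac{v}{57} + \frac{v}{u}$)
$b{\left(-494,639 \right)} - -448255 = \left(\left(- \frac{1}{57}\right) \left(-494\right) - \frac{494}{639}\right) - -448255 = \left(\frac{26}{3} - \frac{494}{639}\right) + 448255 = \frac{5044}{639} + 448255 = \frac{286439989}{639}$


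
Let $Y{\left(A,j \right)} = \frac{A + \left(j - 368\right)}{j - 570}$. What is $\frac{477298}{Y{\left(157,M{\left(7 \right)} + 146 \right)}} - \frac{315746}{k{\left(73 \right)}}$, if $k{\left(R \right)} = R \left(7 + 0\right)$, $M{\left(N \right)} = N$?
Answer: $\frac{50843842829}{14819} \approx 3.431 \cdot 10^{6}$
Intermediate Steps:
$Y{\left(A,j \right)} = \frac{-368 + A + j}{-570 + j}$ ($Y{\left(A,j \right)} = \frac{A + \left(-368 + j\right)}{-570 + j} = \frac{-368 + A + j}{-570 + j}$)
$k{\left(R \right)} = 7 R$ ($k{\left(R \right)} = R 7 = 7 R$)
$\frac{477298}{Y{\left(157,M{\left(7 \right)} + 146 \right)}} - \frac{315746}{k{\left(73 \right)}} = \frac{477298}{\frac{1}{-570 + \left(7 + 146\right)} \left(-368 + 157 + \left(7 + 146\right)\right)} - \frac{315746}{7 \cdot 73} = \frac{477298}{\frac{1}{-570 + 153} \left(-368 + 157 + 153\right)} - \frac{315746}{511} = \frac{477298}{\frac{1}{-417} \left(-58\right)} - \frac{315746}{511} = \frac{477298}{\left(- \frac{1}{417}\right) \left(-58\right)} - \frac{315746}{511} = \frac{477298}{\frac{58}{417}} - \frac{315746}{511} = 477298 \cdot \frac{417}{58} - \frac{315746}{511} = \frac{99516633}{29} - \frac{315746}{511} = \frac{50843842829}{14819}$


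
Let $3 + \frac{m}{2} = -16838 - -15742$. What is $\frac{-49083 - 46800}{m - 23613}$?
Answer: $\frac{95883}{25811} \approx 3.7148$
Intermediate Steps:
$m = -2198$ ($m = -6 + 2 \left(-16838 - -15742\right) = -6 + 2 \left(-16838 + 15742\right) = -6 + 2 \left(-1096\right) = -6 - 2192 = -2198$)
$\frac{-49083 - 46800}{m - 23613} = \frac{-49083 - 46800}{-2198 - 23613} = - \frac{95883}{-25811} = \left(-95883\right) \left(- \frac{1}{25811}\right) = \frac{95883}{25811}$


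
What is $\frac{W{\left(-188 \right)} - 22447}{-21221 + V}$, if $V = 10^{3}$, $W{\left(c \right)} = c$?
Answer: $\frac{22635}{20221} \approx 1.1194$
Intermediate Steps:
$V = 1000$
$\frac{W{\left(-188 \right)} - 22447}{-21221 + V} = \frac{-188 - 22447}{-21221 + 1000} = - \frac{22635}{-20221} = \left(-22635\right) \left(- \frac{1}{20221}\right) = \frac{22635}{20221}$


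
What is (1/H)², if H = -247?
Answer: 1/61009 ≈ 1.6391e-5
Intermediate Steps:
(1/H)² = (1/(-247))² = (-1/247)² = 1/61009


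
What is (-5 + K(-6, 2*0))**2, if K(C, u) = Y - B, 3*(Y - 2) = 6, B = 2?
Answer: 9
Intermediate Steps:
Y = 4 (Y = 2 + (1/3)*6 = 2 + 2 = 4)
K(C, u) = 2 (K(C, u) = 4 - 1*2 = 4 - 2 = 2)
(-5 + K(-6, 2*0))**2 = (-5 + 2)**2 = (-3)**2 = 9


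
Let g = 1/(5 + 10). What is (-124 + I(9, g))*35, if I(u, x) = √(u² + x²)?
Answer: -4340 + 7*√18226/3 ≈ -4025.0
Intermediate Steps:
g = 1/15 ≈ 0.066667
(-124 + I(9, g))*35 = (-124 + √(9² + (1/15)²))*35 = (-124 + √(81 + 1/225))*35 = (-124 + √(18226/225))*35 = (-124 + √18226/15)*35 = -4340 + 7*√18226/3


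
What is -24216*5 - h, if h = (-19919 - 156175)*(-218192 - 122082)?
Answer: -59920330836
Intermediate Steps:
h = 59920209756 (h = -176094*(-340274) = 59920209756)
-24216*5 - h = -24216*5 - 1*59920209756 = -121080 - 59920209756 = -59920330836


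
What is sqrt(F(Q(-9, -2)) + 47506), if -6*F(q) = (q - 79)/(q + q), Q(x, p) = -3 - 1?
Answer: sqrt(6840615)/12 ≈ 217.95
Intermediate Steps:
Q(x, p) = -4
F(q) = -(-79 + q)/(12*q) (F(q) = -(q - 79)/(6*(q + q)) = -(-79 + q)/(6*(2*q)) = -(-79 + q)*1/(2*q)/6 = -(-79 + q)/(12*q))
sqrt(F(Q(-9, -2)) + 47506) = sqrt((1/12)*(79 - 1*(-4))/(-4) + 47506) = sqrt((1/12)*(-1/4)*(79 + 4) + 47506) = sqrt((1/12)*(-1/4)*83 + 47506) = sqrt(-83/48 + 47506) = sqrt(2280205/48) = sqrt(6840615)/12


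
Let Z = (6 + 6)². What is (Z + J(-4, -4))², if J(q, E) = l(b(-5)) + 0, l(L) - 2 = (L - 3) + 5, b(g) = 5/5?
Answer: 22201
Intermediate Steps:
b(g) = 1 (b(g) = 5*(⅕) = 1)
l(L) = 4 + L (l(L) = 2 + ((L - 3) + 5) = 2 + ((-3 + L) + 5) = 2 + (2 + L) = 4 + L)
J(q, E) = 5 (J(q, E) = (4 + 1) + 0 = 5 + 0 = 5)
Z = 144 (Z = 12² = 144)
(Z + J(-4, -4))² = (144 + 5)² = 149² = 22201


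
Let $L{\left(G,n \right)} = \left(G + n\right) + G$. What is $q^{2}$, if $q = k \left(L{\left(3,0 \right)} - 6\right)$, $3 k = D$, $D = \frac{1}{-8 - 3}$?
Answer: $0$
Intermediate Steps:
$D = - \frac{1}{11}$ ($D = \frac{1}{-11} = - \frac{1}{11} \approx -0.090909$)
$L{\left(G,n \right)} = n + 2 G$
$k = - \frac{1}{33}$ ($k = \frac{1}{3} \left(- \frac{1}{11}\right) = - \frac{1}{33} \approx -0.030303$)
$q = 0$ ($q = - \frac{\left(0 + 2 \cdot 3\right) - 6}{33} = - \frac{\left(0 + 6\right) - 6}{33} = - \frac{6 - 6}{33} = \left(- \frac{1}{33}\right) 0 = 0$)
$q^{2} = 0^{2} = 0$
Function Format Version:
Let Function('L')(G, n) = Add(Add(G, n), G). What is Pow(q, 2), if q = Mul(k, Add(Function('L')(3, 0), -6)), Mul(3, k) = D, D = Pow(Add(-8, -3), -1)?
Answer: 0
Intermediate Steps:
D = Rational(-1, 11) (D = Pow(-11, -1) = Rational(-1, 11) ≈ -0.090909)
Function('L')(G, n) = Add(n, Mul(2, G))
k = Rational(-1, 33) (k = Mul(Rational(1, 3), Rational(-1, 11)) = Rational(-1, 33) ≈ -0.030303)
q = 0 (q = Mul(Rational(-1, 33), Add(Add(0, Mul(2, 3)), -6)) = Mul(Rational(-1, 33), Add(Add(0, 6), -6)) = Mul(Rational(-1, 33), Add(6, -6)) = Mul(Rational(-1, 33), 0) = 0)
Pow(q, 2) = Pow(0, 2) = 0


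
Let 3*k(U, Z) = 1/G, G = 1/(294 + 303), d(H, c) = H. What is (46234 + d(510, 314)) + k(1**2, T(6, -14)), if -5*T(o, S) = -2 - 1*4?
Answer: 46943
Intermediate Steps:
G = 1/597 ≈ 0.0016750
T(o, S) = 6/5 (T(o, S) = -(-2 - 1*4)/5 = -(-2 - 4)/5 = -1/5*(-6) = 6/5)
k(U, Z) = 199 (k(U, Z) = 1/(3*(1/597)) = (1/3)*597 = 199)
(46234 + d(510, 314)) + k(1**2, T(6, -14)) = (46234 + 510) + 199 = 46744 + 199 = 46943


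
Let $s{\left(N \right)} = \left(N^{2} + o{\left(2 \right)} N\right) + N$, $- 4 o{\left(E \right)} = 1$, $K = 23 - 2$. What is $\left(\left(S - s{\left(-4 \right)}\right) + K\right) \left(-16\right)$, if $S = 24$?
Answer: $-512$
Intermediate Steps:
$K = 21$
$o{\left(E \right)} = - \frac{1}{4}$ ($o{\left(E \right)} = \left(- \frac{1}{4}\right) 1 = - \frac{1}{4}$)
$s{\left(N \right)} = N^{2} + \frac{3 N}{4}$ ($s{\left(N \right)} = \left(N^{2} - \frac{N}{4}\right) + N = N^{2} + \frac{3 N}{4}$)
$\left(\left(S - s{\left(-4 \right)}\right) + K\right) \left(-16\right) = \left(\left(24 - \frac{1}{4} \left(-4\right) \left(3 + 4 \left(-4\right)\right)\right) + 21\right) \left(-16\right) = \left(\left(24 - \frac{1}{4} \left(-4\right) \left(3 - 16\right)\right) + 21\right) \left(-16\right) = \left(\left(24 - \frac{1}{4} \left(-4\right) \left(-13\right)\right) + 21\right) \left(-16\right) = \left(\left(24 - 13\right) + 21\right) \left(-16\right) = \left(11 + 21\right) \left(-16\right) = 32 \left(-16\right) = -512$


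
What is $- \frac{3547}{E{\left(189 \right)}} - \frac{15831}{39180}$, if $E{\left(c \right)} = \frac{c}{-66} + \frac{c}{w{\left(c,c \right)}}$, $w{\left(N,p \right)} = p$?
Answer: $\frac{1018907683}{535460} \approx 1902.9$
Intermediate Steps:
$E{\left(c \right)} = 1 - \frac{c}{66}$ ($E{\left(c \right)} = \frac{c}{-66} + \frac{c}{c} = c \left(- \frac{1}{66}\right) + 1 = - \frac{c}{66} + 1 = 1 - \frac{c}{66}$)
$- \frac{3547}{E{\left(189 \right)}} - \frac{15831}{39180} = - \frac{3547}{1 - \frac{63}{22}} - \frac{15831}{39180} = - \frac{3547}{1 - \frac{63}{22}} - \frac{5277}{13060} = - \frac{3547}{- \frac{41}{22}} - \frac{5277}{13060} = \left(-3547\right) \left(- \frac{22}{41}\right) - \frac{5277}{13060} = \frac{78034}{41} - \frac{5277}{13060} = \frac{1018907683}{535460}$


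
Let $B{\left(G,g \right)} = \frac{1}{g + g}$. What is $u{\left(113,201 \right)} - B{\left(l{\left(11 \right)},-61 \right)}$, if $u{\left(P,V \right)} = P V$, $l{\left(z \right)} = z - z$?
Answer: $\frac{2770987}{122} \approx 22713.0$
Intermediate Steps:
$l{\left(z \right)} = 0$
$B{\left(G,g \right)} = \frac{1}{2 g}$
$u{\left(113,201 \right)} - B{\left(l{\left(11 \right)},-61 \right)} = 113 \cdot 201 - \frac{1}{2 \left(-61\right)} = 22713 - \frac{1}{2} \left(- \frac{1}{61}\right) = 22713 - - \frac{1}{122} = 22713 + \frac{1}{122} = \frac{2770987}{122}$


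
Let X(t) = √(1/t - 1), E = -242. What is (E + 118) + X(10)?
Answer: -124 + 3*I*√10/10 ≈ -124.0 + 0.94868*I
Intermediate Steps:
X(t) = √(-1 + 1/t)
(E + 118) + X(10) = (-242 + 118) + √((1 - 1*10)/10) = -124 + √((1 - 10)/10) = -124 + √((⅒)*(-9)) = -124 + √(-9/10) = -124 + 3*I*√10/10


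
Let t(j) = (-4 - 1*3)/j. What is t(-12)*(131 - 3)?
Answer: 224/3 ≈ 74.667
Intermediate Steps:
t(j) = -7/j (t(j) = (-4 - 3)/j = -7/j)
t(-12)*(131 - 3) = (-7/(-12))*(131 - 3) = -7*(-1/12)*128 = (7/12)*128 = 224/3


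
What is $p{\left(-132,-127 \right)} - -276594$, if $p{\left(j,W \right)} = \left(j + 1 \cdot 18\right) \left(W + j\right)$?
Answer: $306120$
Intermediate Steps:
$p{\left(j,W \right)} = \left(18 + j\right) \left(W + j\right)$ ($p{\left(j,W \right)} = \left(j + 18\right) \left(W + j\right) = \left(18 + j\right) \left(W + j\right)$)
$p{\left(-132,-127 \right)} - -276594 = \left(\left(-132\right)^{2} + 18 \left(-127\right) + 18 \left(-132\right) - -16764\right) - -276594 = \left(17424 - 2286 - 2376 + 16764\right) + 276594 = 29526 + 276594 = 306120$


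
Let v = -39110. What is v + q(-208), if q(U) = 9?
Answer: -39101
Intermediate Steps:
v + q(-208) = -39110 + 9 = -39101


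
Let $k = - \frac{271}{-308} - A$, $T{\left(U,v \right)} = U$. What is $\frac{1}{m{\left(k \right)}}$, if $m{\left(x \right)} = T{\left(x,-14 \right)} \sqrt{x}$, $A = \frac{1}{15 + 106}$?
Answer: $\frac{74536 \sqrt{20671}}{8720209} \approx 1.2289$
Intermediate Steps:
$A = \frac{1}{121} \approx 0.0082645$
$k = \frac{2953}{3388}$ ($k = - \frac{271}{-308} - \frac{1}{121} = \left(-271\right) \left(- \frac{1}{308}\right) - \frac{1}{121} = \frac{271}{308} - \frac{1}{121} = \frac{2953}{3388} \approx 0.87161$)
$m{\left(x \right)} = x^{\frac{3}{2}}$ ($m{\left(x \right)} = x \sqrt{x} = x^{\frac{3}{2}}$)
$\frac{1}{m{\left(k \right)}} = \frac{1}{\left(\frac{2953}{3388}\right)^{\frac{3}{2}}} = \frac{1}{\frac{2953}{521752} \sqrt{20671}} = \frac{74536 \sqrt{20671}}{8720209}$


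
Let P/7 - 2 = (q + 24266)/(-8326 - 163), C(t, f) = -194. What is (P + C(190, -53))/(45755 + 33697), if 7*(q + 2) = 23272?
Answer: -430285/168617007 ≈ -0.0025518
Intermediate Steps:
q = 23258/7 (q = -2 + (1/7)*23272 = -2 + 23272/7 = 23258/7 ≈ 3322.6)
P = -74274/8489 (P = 14 + 7*((23258/7 + 24266)/(-8326 - 163)) = 14 + 7*((193120/7)/(-8489)) = 14 + 7*((193120/7)*(-1/8489)) = 14 + 7*(-193120/59423) = 14 - 193120/8489 = -74274/8489 ≈ -8.7494)
(P + C(190, -53))/(45755 + 33697) = (-74274/8489 - 194)/(45755 + 33697) = -1721140/8489/79452 = -1721140/8489*1/79452 = -430285/168617007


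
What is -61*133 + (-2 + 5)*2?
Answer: -8107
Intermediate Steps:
-61*133 + (-2 + 5)*2 = -8113 + 3*2 = -8113 + 6 = -8107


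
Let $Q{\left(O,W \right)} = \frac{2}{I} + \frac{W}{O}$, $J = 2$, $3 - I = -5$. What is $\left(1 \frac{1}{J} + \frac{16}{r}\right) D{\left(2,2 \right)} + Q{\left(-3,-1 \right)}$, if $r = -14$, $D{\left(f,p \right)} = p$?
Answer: $- \frac{59}{84} \approx -0.70238$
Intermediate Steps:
$I = 8$ ($I = 3 - -5 = 3 + 5 = 8$)
$Q{\left(O,W \right)} = \frac{1}{4} + \frac{W}{O}$ ($Q{\left(O,W \right)} = \frac{2}{8} + \frac{W}{O} = 2 \cdot \frac{1}{8} + \frac{W}{O} = \frac{1}{4} + \frac{W}{O}$)
$\left(1 \frac{1}{J} + \frac{16}{r}\right) D{\left(2,2 \right)} + Q{\left(-3,-1 \right)} = \left(1 \cdot \frac{1}{2} + \frac{16}{-14}\right) 2 + \frac{-1 + \frac{1}{4} \left(-3\right)}{-3} = \left(1 \cdot \frac{1}{2} + 16 \left(- \frac{1}{14}\right)\right) 2 - \frac{-1 - \frac{3}{4}}{3} = \left(\frac{1}{2} - \frac{8}{7}\right) 2 - - \frac{7}{12} = \left(- \frac{9}{14}\right) 2 + \frac{7}{12} = - \frac{9}{7} + \frac{7}{12} = - \frac{59}{84}$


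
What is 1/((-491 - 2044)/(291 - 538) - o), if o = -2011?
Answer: 19/38404 ≈ 0.00049474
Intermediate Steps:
1/((-491 - 2044)/(291 - 538) - o) = 1/((-491 - 2044)/(291 - 538) - 1*(-2011)) = 1/(-2535/(-247) + 2011) = 1/(-2535*(-1/247) + 2011) = 1/(195/19 + 2011) = 1/(38404/19) = 19/38404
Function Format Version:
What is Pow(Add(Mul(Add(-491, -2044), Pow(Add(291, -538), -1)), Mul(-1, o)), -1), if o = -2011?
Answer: Rational(19, 38404) ≈ 0.00049474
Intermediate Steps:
Pow(Add(Mul(Add(-491, -2044), Pow(Add(291, -538), -1)), Mul(-1, o)), -1) = Pow(Add(Mul(Add(-491, -2044), Pow(Add(291, -538), -1)), Mul(-1, -2011)), -1) = Pow(Add(Mul(-2535, Pow(-247, -1)), 2011), -1) = Pow(Add(Mul(-2535, Rational(-1, 247)), 2011), -1) = Pow(Add(Rational(195, 19), 2011), -1) = Pow(Rational(38404, 19), -1) = Rational(19, 38404)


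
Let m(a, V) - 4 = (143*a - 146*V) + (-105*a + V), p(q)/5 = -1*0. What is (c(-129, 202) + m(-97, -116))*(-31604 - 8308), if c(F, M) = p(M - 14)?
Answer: -524363856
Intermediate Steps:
p(q) = 0 (p(q) = 5*(-1*0) = 5*0 = 0)
c(F, M) = 0
m(a, V) = 4 - 145*V + 38*a (m(a, V) = 4 + ((143*a - 146*V) + (-105*a + V)) = 4 + ((-146*V + 143*a) + (V - 105*a)) = 4 + (-145*V + 38*a) = 4 - 145*V + 38*a)
(c(-129, 202) + m(-97, -116))*(-31604 - 8308) = (0 + (4 - 145*(-116) + 38*(-97)))*(-31604 - 8308) = (0 + (4 + 16820 - 3686))*(-39912) = (0 + 13138)*(-39912) = 13138*(-39912) = -524363856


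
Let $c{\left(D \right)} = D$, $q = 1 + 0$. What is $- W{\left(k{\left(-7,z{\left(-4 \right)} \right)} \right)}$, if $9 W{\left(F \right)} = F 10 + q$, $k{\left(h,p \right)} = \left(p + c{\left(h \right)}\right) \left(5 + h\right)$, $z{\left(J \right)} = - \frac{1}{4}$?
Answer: $- \frac{146}{9} \approx -16.222$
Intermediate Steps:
$q = 1$
$z{\left(J \right)} = - \frac{1}{4}$ ($z{\left(J \right)} = \left(-1\right) \frac{1}{4} = - \frac{1}{4}$)
$k{\left(h,p \right)} = \left(5 + h\right) \left(h + p\right)$ ($k{\left(h,p \right)} = \left(p + h\right) \left(5 + h\right) = \left(h + p\right) \left(5 + h\right) = \left(5 + h\right) \left(h + p\right)$)
$W{\left(F \right)} = \frac{1}{9} + \frac{10 F}{9}$ ($W{\left(F \right)} = \frac{F 10 + 1}{9} = \frac{10 F + 1}{9} = \frac{1 + 10 F}{9} = \frac{1}{9} + \frac{10 F}{9}$)
$- W{\left(k{\left(-7,z{\left(-4 \right)} \right)} \right)} = - (\frac{1}{9} + \frac{10 \left(\left(-7\right)^{2} + 5 \left(-7\right) + 5 \left(- \frac{1}{4}\right) - - \frac{7}{4}\right)}{9}) = - (\frac{1}{9} + \frac{10 \left(49 - 35 - \frac{5}{4} + \frac{7}{4}\right)}{9}) = - (\frac{1}{9} + \frac{10}{9} \cdot \frac{29}{2}) = - (\frac{1}{9} + \frac{145}{9}) = \left(-1\right) \frac{146}{9} = - \frac{146}{9}$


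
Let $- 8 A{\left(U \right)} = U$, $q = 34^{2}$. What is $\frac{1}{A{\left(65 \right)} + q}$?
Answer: $\frac{8}{9183} \approx 0.00087117$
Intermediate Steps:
$q = 1156$
$A{\left(U \right)} = - \frac{U}{8}$
$\frac{1}{A{\left(65 \right)} + q} = \frac{1}{\left(- \frac{1}{8}\right) 65 + 1156} = \frac{1}{- \frac{65}{8} + 1156} = \frac{1}{\frac{9183}{8}} = \frac{8}{9183}$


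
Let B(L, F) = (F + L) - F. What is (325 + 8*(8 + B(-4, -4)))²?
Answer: 127449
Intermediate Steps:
B(L, F) = L
(325 + 8*(8 + B(-4, -4)))² = (325 + 8*(8 - 4))² = (325 + 8*4)² = (325 + 32)² = 357² = 127449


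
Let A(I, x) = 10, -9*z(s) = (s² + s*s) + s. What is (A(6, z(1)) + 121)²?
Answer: 17161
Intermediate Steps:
z(s) = -2*s²/9 - s/9 (z(s) = -((s² + s*s) + s)/9 = -((s² + s²) + s)/9 = -(2*s² + s)/9 = -(s + 2*s²)/9 = -2*s²/9 - s/9)
(A(6, z(1)) + 121)² = (10 + 121)² = 131² = 17161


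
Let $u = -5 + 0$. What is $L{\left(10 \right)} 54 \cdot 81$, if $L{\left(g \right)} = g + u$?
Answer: $21870$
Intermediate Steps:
$u = -5$
$L{\left(g \right)} = -5 + g$ ($L{\left(g \right)} = g - 5 = -5 + g$)
$L{\left(10 \right)} 54 \cdot 81 = \left(-5 + 10\right) 54 \cdot 81 = 5 \cdot 54 \cdot 81 = 270 \cdot 81 = 21870$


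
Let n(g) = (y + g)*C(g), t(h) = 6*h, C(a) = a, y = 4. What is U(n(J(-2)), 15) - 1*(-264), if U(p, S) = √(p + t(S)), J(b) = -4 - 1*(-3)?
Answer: 264 + √87 ≈ 273.33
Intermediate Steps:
J(b) = -1 (J(b) = -4 + 3 = -1)
n(g) = g*(4 + g) (n(g) = (4 + g)*g = g*(4 + g))
U(p, S) = √(p + 6*S)
U(n(J(-2)), 15) - 1*(-264) = √(-(4 - 1) + 6*15) - 1*(-264) = √(-1*3 + 90) + 264 = √(-3 + 90) + 264 = √87 + 264 = 264 + √87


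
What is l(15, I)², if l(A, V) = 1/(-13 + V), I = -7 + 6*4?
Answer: 1/16 ≈ 0.062500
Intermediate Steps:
I = 17 (I = -7 + 24 = 17)
l(15, I)² = (1/(-13 + 17))² = (1/4)² = (¼)² = 1/16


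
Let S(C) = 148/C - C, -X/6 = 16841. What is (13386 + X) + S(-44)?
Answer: -963813/11 ≈ -87619.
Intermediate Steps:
X = -101046 (X = -6*16841 = -101046)
S(C) = -C + 148/C
(13386 + X) + S(-44) = (13386 - 101046) + (-1*(-44) + 148/(-44)) = -87660 + (44 + 148*(-1/44)) = -87660 + (44 - 37/11) = -87660 + 447/11 = -963813/11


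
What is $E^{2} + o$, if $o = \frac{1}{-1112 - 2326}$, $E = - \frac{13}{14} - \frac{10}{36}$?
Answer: $\frac{2205991}{1516158} \approx 1.455$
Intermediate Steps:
$E = - \frac{76}{63}$ ($E = \left(-13\right) \frac{1}{14} - \frac{5}{18} = - \frac{13}{14} - \frac{5}{18} = - \frac{76}{63} \approx -1.2063$)
$o = - \frac{1}{3438}$ ($o = \frac{1}{-1112 - 2326} = \frac{1}{-3438} = - \frac{1}{3438} \approx -0.00029087$)
$E^{2} + o = \left(- \frac{76}{63}\right)^{2} - \frac{1}{3438} = \frac{5776}{3969} - \frac{1}{3438} = \frac{2205991}{1516158}$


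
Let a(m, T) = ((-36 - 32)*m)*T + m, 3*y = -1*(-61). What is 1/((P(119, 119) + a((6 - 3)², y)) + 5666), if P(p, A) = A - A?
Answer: -1/6769 ≈ -0.00014773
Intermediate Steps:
P(p, A) = 0
y = 61/3 (y = (-1*(-61))/3 = (⅓)*61 = 61/3 ≈ 20.333)
a(m, T) = m - 68*T*m (a(m, T) = (-68*m)*T + m = -68*T*m + m = m - 68*T*m)
1/((P(119, 119) + a((6 - 3)², y)) + 5666) = 1/((0 + (6 - 3)²*(1 - 68*61/3)) + 5666) = 1/((0 + 3²*(1 - 4148/3)) + 5666) = 1/((0 + 9*(-4145/3)) + 5666) = 1/((0 - 12435) + 5666) = 1/(-12435 + 5666) = 1/(-6769) = -1/6769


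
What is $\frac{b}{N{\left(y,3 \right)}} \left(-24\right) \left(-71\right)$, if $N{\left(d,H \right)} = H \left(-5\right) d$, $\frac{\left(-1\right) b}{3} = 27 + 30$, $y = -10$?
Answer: $- \frac{48564}{25} \approx -1942.6$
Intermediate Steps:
$b = -171$ ($b = - 3 \left(27 + 30\right) = \left(-3\right) 57 = -171$)
$N{\left(d,H \right)} = - 5 H d$
$\frac{b}{N{\left(y,3 \right)}} \left(-24\right) \left(-71\right) = - \frac{171}{\left(-5\right) 3 \left(-10\right)} \left(-24\right) \left(-71\right) = - \frac{171}{150} \left(-24\right) \left(-71\right) = \left(-171\right) \frac{1}{150} \left(-24\right) \left(-71\right) = \left(- \frac{57}{50}\right) \left(-24\right) \left(-71\right) = \frac{684}{25} \left(-71\right) = - \frac{48564}{25}$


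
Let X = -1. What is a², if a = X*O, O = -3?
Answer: 9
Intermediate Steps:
a = 3 (a = -1*(-3) = 3)
a² = 3² = 9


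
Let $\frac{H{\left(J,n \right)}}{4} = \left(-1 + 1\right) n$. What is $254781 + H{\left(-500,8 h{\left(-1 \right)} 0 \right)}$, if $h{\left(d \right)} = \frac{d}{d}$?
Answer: $254781$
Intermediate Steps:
$h{\left(d \right)} = 1$
$H{\left(J,n \right)} = 0$ ($H{\left(J,n \right)} = 4 \left(-1 + 1\right) n = 4 \cdot 0 n = 4 \cdot 0 = 0$)
$254781 + H{\left(-500,8 h{\left(-1 \right)} 0 \right)} = 254781 + 0 = 254781$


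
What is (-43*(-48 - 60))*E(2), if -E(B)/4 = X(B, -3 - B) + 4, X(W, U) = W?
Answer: -111456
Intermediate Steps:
E(B) = -16 - 4*B (E(B) = -4*(B + 4) = -4*(4 + B) = -16 - 4*B)
(-43*(-48 - 60))*E(2) = (-43*(-48 - 60))*(-16 - 4*2) = (-43*(-108))*(-16 - 8) = 4644*(-24) = -111456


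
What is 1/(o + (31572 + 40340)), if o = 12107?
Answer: 1/84019 ≈ 1.1902e-5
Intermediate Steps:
1/(o + (31572 + 40340)) = 1/(12107 + (31572 + 40340)) = 1/(12107 + 71912) = 1/84019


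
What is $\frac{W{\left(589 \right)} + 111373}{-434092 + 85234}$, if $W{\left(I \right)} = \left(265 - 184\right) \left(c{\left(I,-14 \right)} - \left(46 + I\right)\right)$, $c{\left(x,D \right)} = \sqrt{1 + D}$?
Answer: $- \frac{29969}{174429} - \frac{9 i \sqrt{13}}{38762} \approx -0.17181 - 0.00083716 i$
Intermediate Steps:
$W{\left(I \right)} = -3726 - 81 I + 81 i \sqrt{13}$ ($W{\left(I \right)} = \left(265 - 184\right) \left(\sqrt{1 - 14} - \left(46 + I\right)\right) = 81 \left(\sqrt{-13} - \left(46 + I\right)\right) = 81 \left(i \sqrt{13} - \left(46 + I\right)\right) = 81 \left(-46 - I + i \sqrt{13}\right) = -3726 - 81 I + 81 i \sqrt{13}$)
$\frac{W{\left(589 \right)} + 111373}{-434092 + 85234} = \frac{\left(-3726 - 47709 + 81 i \sqrt{13}\right) + 111373}{-434092 + 85234} = \frac{\left(-3726 - 47709 + 81 i \sqrt{13}\right) + 111373}{-348858} = \left(\left(-51435 + 81 i \sqrt{13}\right) + 111373\right) \left(- \frac{1}{348858}\right) = \left(59938 + 81 i \sqrt{13}\right) \left(- \frac{1}{348858}\right) = - \frac{29969}{174429} - \frac{9 i \sqrt{13}}{38762}$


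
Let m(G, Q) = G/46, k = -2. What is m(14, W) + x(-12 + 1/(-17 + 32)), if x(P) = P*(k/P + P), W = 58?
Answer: 728168/5175 ≈ 140.71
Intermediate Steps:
m(G, Q) = G/46 (m(G, Q) = G*(1/46) = G/46)
x(P) = P*(P - 2/P) (x(P) = P*(-2/P + P) = P*(P - 2/P))
m(14, W) + x(-12 + 1/(-17 + 32)) = (1/46)*14 + (-2 + (-12 + 1/(-17 + 32))²) = 7/23 + (-2 + (-12 + 1/15)²) = 7/23 + (-2 + (-179/15)²) = 7/23 + (-2 + 32041/225) = 7/23 + 31591/225 = 728168/5175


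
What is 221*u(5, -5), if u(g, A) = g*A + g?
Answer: -4420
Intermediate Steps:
u(g, A) = g + A*g (u(g, A) = A*g + g = g + A*g)
221*u(5, -5) = 221*(5*(1 - 5)) = 221*(5*(-4)) = 221*(-20) = -4420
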